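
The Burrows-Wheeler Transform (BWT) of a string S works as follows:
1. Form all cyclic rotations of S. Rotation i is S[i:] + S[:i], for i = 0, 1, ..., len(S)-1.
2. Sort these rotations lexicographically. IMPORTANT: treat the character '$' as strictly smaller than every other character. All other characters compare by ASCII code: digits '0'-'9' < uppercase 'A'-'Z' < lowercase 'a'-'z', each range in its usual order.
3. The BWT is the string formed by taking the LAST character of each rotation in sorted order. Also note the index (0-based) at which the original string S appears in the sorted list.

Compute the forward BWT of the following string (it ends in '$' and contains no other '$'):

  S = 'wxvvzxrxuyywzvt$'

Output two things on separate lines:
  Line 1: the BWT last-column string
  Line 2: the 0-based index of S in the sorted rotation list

Answer: txvxzxv$yzrwyuwv
7

Derivation:
All 16 rotations (rotation i = S[i:]+S[:i]):
  rot[0] = wxvvzxrxuyywzvt$
  rot[1] = xvvzxrxuyywzvt$w
  rot[2] = vvzxrxuyywzvt$wx
  rot[3] = vzxrxuyywzvt$wxv
  rot[4] = zxrxuyywzvt$wxvv
  rot[5] = xrxuyywzvt$wxvvz
  rot[6] = rxuyywzvt$wxvvzx
  rot[7] = xuyywzvt$wxvvzxr
  rot[8] = uyywzvt$wxvvzxrx
  rot[9] = yywzvt$wxvvzxrxu
  rot[10] = ywzvt$wxvvzxrxuy
  rot[11] = wzvt$wxvvzxrxuyy
  rot[12] = zvt$wxvvzxrxuyyw
  rot[13] = vt$wxvvzxrxuyywz
  rot[14] = t$wxvvzxrxuyywzv
  rot[15] = $wxvvzxrxuyywzvt
Sorted (with $ < everything):
  sorted[0] = $wxvvzxrxuyywzvt  (last char: 't')
  sorted[1] = rxuyywzvt$wxvvzx  (last char: 'x')
  sorted[2] = t$wxvvzxrxuyywzv  (last char: 'v')
  sorted[3] = uyywzvt$wxvvzxrx  (last char: 'x')
  sorted[4] = vt$wxvvzxrxuyywz  (last char: 'z')
  sorted[5] = vvzxrxuyywzvt$wx  (last char: 'x')
  sorted[6] = vzxrxuyywzvt$wxv  (last char: 'v')
  sorted[7] = wxvvzxrxuyywzvt$  (last char: '$')
  sorted[8] = wzvt$wxvvzxrxuyy  (last char: 'y')
  sorted[9] = xrxuyywzvt$wxvvz  (last char: 'z')
  sorted[10] = xuyywzvt$wxvvzxr  (last char: 'r')
  sorted[11] = xvvzxrxuyywzvt$w  (last char: 'w')
  sorted[12] = ywzvt$wxvvzxrxuy  (last char: 'y')
  sorted[13] = yywzvt$wxvvzxrxu  (last char: 'u')
  sorted[14] = zvt$wxvvzxrxuyyw  (last char: 'w')
  sorted[15] = zxrxuyywzvt$wxvv  (last char: 'v')
Last column: txvxzxv$yzrwyuwv
Original string S is at sorted index 7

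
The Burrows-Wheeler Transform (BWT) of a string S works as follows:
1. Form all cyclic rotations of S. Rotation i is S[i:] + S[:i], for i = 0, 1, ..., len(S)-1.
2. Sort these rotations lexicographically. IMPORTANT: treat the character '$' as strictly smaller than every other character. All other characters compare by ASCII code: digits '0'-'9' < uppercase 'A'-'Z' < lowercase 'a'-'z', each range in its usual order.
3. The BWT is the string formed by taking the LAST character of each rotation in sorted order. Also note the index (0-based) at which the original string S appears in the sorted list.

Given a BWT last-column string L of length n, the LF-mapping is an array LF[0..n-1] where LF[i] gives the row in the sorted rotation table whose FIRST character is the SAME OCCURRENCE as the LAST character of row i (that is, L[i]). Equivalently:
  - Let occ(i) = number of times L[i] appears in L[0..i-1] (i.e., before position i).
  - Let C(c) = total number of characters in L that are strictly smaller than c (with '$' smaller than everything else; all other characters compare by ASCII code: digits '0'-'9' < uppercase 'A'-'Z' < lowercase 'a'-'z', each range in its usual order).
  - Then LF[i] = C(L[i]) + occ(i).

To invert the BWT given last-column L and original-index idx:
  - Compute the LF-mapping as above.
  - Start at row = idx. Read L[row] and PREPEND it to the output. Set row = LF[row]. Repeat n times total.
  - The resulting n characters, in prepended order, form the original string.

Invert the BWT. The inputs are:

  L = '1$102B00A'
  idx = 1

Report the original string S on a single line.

LF mapping: 4 0 5 1 6 8 2 3 7
Walk LF starting at row 1, prepending L[row]:
  step 1: row=1, L[1]='$', prepend. Next row=LF[1]=0
  step 2: row=0, L[0]='1', prepend. Next row=LF[0]=4
  step 3: row=4, L[4]='2', prepend. Next row=LF[4]=6
  step 4: row=6, L[6]='0', prepend. Next row=LF[6]=2
  step 5: row=2, L[2]='1', prepend. Next row=LF[2]=5
  step 6: row=5, L[5]='B', prepend. Next row=LF[5]=8
  step 7: row=8, L[8]='A', prepend. Next row=LF[8]=7
  step 8: row=7, L[7]='0', prepend. Next row=LF[7]=3
  step 9: row=3, L[3]='0', prepend. Next row=LF[3]=1
Reversed output: 00AB1021$

Answer: 00AB1021$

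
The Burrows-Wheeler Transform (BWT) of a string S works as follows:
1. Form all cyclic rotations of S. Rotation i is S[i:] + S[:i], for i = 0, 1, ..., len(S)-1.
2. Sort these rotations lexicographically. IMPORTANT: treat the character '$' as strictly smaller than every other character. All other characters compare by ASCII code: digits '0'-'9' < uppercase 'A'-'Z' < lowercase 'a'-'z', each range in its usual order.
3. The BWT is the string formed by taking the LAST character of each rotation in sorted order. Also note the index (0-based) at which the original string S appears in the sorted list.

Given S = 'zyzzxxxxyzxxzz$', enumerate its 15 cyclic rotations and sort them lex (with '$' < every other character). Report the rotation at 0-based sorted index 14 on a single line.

All 15 rotations (rotation i = S[i:]+S[:i]):
  rot[0] = zyzzxxxxyzxxzz$
  rot[1] = yzzxxxxyzxxzz$z
  rot[2] = zzxxxxyzxxzz$zy
  rot[3] = zxxxxyzxxzz$zyz
  rot[4] = xxxxyzxxzz$zyzz
  rot[5] = xxxyzxxzz$zyzzx
  rot[6] = xxyzxxzz$zyzzxx
  rot[7] = xyzxxzz$zyzzxxx
  rot[8] = yzxxzz$zyzzxxxx
  rot[9] = zxxzz$zyzzxxxxy
  rot[10] = xxzz$zyzzxxxxyz
  rot[11] = xzz$zyzzxxxxyzx
  rot[12] = zz$zyzzxxxxyzxx
  rot[13] = z$zyzzxxxxyzxxz
  rot[14] = $zyzzxxxxyzxxzz
Sorted (with $ < everything):
  sorted[0] = $zyzzxxxxyzxxzz
  sorted[1] = xxxxyzxxzz$zyzz
  sorted[2] = xxxyzxxzz$zyzzx
  sorted[3] = xxyzxxzz$zyzzxx
  sorted[4] = xxzz$zyzzxxxxyz
  sorted[5] = xyzxxzz$zyzzxxx
  sorted[6] = xzz$zyzzxxxxyzx
  sorted[7] = yzxxzz$zyzzxxxx
  sorted[8] = yzzxxxxyzxxzz$z
  sorted[9] = z$zyzzxxxxyzxxz
  sorted[10] = zxxxxyzxxzz$zyz
  sorted[11] = zxxzz$zyzzxxxxy
  sorted[12] = zyzzxxxxyzxxzz$
  sorted[13] = zz$zyzzxxxxyzxx
  sorted[14] = zzxxxxyzxxzz$zy
sorted[14] = zzxxxxyzxxzz$zy

Answer: zzxxxxyzxxzz$zy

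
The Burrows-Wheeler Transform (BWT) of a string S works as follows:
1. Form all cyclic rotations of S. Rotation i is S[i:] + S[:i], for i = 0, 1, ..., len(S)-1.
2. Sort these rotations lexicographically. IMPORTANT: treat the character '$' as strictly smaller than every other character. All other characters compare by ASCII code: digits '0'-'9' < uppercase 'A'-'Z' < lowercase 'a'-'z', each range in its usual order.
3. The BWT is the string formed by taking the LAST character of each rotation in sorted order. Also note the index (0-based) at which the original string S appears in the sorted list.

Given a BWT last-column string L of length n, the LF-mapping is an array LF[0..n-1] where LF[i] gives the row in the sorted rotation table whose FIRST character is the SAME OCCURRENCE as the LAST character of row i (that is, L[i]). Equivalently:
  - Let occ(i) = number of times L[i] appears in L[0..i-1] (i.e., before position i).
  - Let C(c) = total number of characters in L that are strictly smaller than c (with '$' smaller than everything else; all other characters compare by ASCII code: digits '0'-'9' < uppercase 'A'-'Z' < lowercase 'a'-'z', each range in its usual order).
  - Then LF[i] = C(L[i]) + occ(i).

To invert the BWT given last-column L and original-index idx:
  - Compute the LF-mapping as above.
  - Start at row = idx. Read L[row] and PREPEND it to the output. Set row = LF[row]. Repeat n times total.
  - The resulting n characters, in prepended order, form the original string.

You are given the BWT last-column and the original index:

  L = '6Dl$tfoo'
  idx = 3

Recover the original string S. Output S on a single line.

LF mapping: 1 2 4 0 7 3 5 6
Walk LF starting at row 3, prepending L[row]:
  step 1: row=3, L[3]='$', prepend. Next row=LF[3]=0
  step 2: row=0, L[0]='6', prepend. Next row=LF[0]=1
  step 3: row=1, L[1]='D', prepend. Next row=LF[1]=2
  step 4: row=2, L[2]='l', prepend. Next row=LF[2]=4
  step 5: row=4, L[4]='t', prepend. Next row=LF[4]=7
  step 6: row=7, L[7]='o', prepend. Next row=LF[7]=6
  step 7: row=6, L[6]='o', prepend. Next row=LF[6]=5
  step 8: row=5, L[5]='f', prepend. Next row=LF[5]=3
Reversed output: footlD6$

Answer: footlD6$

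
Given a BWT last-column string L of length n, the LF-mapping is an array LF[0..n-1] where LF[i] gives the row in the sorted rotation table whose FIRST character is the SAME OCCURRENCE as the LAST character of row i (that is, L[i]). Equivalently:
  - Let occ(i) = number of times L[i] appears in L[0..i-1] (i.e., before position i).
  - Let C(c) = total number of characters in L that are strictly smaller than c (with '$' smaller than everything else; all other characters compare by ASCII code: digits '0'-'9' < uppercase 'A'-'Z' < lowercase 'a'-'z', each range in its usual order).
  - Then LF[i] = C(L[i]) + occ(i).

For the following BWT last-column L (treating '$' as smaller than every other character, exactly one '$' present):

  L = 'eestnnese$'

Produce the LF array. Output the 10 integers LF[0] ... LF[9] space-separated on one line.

Char counts: '$':1, 'e':4, 'n':2, 's':2, 't':1
C (first-col start): C('$')=0, C('e')=1, C('n')=5, C('s')=7, C('t')=9
L[0]='e': occ=0, LF[0]=C('e')+0=1+0=1
L[1]='e': occ=1, LF[1]=C('e')+1=1+1=2
L[2]='s': occ=0, LF[2]=C('s')+0=7+0=7
L[3]='t': occ=0, LF[3]=C('t')+0=9+0=9
L[4]='n': occ=0, LF[4]=C('n')+0=5+0=5
L[5]='n': occ=1, LF[5]=C('n')+1=5+1=6
L[6]='e': occ=2, LF[6]=C('e')+2=1+2=3
L[7]='s': occ=1, LF[7]=C('s')+1=7+1=8
L[8]='e': occ=3, LF[8]=C('e')+3=1+3=4
L[9]='$': occ=0, LF[9]=C('$')+0=0+0=0

Answer: 1 2 7 9 5 6 3 8 4 0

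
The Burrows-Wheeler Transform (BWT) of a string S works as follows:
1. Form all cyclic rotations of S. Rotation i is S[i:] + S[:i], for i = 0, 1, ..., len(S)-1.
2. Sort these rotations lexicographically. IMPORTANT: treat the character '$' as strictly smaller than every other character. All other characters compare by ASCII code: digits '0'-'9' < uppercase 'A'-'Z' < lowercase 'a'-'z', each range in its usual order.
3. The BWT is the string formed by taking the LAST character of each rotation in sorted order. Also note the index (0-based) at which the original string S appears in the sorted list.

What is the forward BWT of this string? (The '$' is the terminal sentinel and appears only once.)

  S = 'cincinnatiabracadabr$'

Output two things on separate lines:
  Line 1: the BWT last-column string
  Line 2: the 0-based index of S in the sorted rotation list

All 21 rotations (rotation i = S[i:]+S[:i]):
  rot[0] = cincinnatiabracadabr$
  rot[1] = incinnatiabracadabr$c
  rot[2] = ncinnatiabracadabr$ci
  rot[3] = cinnatiabracadabr$cin
  rot[4] = innatiabracadabr$cinc
  rot[5] = nnatiabracadabr$cinci
  rot[6] = natiabracadabr$cincin
  rot[7] = atiabracadabr$cincinn
  rot[8] = tiabracadabr$cincinna
  rot[9] = iabracadabr$cincinnat
  rot[10] = abracadabr$cincinnati
  rot[11] = bracadabr$cincinnatia
  rot[12] = racadabr$cincinnatiab
  rot[13] = acadabr$cincinnatiabr
  rot[14] = cadabr$cincinnatiabra
  rot[15] = adabr$cincinnatiabrac
  rot[16] = dabr$cincinnatiabraca
  rot[17] = abr$cincinnatiabracad
  rot[18] = br$cincinnatiabracada
  rot[19] = r$cincinnatiabracadab
  rot[20] = $cincinnatiabracadabr
Sorted (with $ < everything):
  sorted[0] = $cincinnatiabracadabr  (last char: 'r')
  sorted[1] = abr$cincinnatiabracad  (last char: 'd')
  sorted[2] = abracadabr$cincinnati  (last char: 'i')
  sorted[3] = acadabr$cincinnatiabr  (last char: 'r')
  sorted[4] = adabr$cincinnatiabrac  (last char: 'c')
  sorted[5] = atiabracadabr$cincinn  (last char: 'n')
  sorted[6] = br$cincinnatiabracada  (last char: 'a')
  sorted[7] = bracadabr$cincinnatia  (last char: 'a')
  sorted[8] = cadabr$cincinnatiabra  (last char: 'a')
  sorted[9] = cincinnatiabracadabr$  (last char: '$')
  sorted[10] = cinnatiabracadabr$cin  (last char: 'n')
  sorted[11] = dabr$cincinnatiabraca  (last char: 'a')
  sorted[12] = iabracadabr$cincinnat  (last char: 't')
  sorted[13] = incinnatiabracadabr$c  (last char: 'c')
  sorted[14] = innatiabracadabr$cinc  (last char: 'c')
  sorted[15] = natiabracadabr$cincin  (last char: 'n')
  sorted[16] = ncinnatiabracadabr$ci  (last char: 'i')
  sorted[17] = nnatiabracadabr$cinci  (last char: 'i')
  sorted[18] = r$cincinnatiabracadab  (last char: 'b')
  sorted[19] = racadabr$cincinnatiab  (last char: 'b')
  sorted[20] = tiabracadabr$cincinna  (last char: 'a')
Last column: rdircnaaa$natccniibba
Original string S is at sorted index 9

Answer: rdircnaaa$natccniibba
9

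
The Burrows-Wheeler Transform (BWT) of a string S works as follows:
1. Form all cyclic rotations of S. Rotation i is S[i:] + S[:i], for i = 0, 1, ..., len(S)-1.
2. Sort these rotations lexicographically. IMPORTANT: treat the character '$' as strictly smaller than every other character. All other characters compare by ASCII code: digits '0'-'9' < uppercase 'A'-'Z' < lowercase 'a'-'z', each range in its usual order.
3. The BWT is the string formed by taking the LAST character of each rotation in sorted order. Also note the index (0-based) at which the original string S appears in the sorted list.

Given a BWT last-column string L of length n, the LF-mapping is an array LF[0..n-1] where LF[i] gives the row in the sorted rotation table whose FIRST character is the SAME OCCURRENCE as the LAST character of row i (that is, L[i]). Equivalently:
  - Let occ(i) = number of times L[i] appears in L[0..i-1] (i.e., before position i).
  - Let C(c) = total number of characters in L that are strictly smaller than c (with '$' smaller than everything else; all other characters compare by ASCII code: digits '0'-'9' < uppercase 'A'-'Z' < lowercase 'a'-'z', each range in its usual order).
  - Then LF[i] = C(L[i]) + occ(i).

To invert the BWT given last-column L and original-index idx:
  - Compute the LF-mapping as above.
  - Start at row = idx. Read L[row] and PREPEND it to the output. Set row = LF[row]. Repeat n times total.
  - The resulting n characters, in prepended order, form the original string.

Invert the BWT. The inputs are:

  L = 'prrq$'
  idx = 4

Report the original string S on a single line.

Answer: rqrp$

Derivation:
LF mapping: 1 3 4 2 0
Walk LF starting at row 4, prepending L[row]:
  step 1: row=4, L[4]='$', prepend. Next row=LF[4]=0
  step 2: row=0, L[0]='p', prepend. Next row=LF[0]=1
  step 3: row=1, L[1]='r', prepend. Next row=LF[1]=3
  step 4: row=3, L[3]='q', prepend. Next row=LF[3]=2
  step 5: row=2, L[2]='r', prepend. Next row=LF[2]=4
Reversed output: rqrp$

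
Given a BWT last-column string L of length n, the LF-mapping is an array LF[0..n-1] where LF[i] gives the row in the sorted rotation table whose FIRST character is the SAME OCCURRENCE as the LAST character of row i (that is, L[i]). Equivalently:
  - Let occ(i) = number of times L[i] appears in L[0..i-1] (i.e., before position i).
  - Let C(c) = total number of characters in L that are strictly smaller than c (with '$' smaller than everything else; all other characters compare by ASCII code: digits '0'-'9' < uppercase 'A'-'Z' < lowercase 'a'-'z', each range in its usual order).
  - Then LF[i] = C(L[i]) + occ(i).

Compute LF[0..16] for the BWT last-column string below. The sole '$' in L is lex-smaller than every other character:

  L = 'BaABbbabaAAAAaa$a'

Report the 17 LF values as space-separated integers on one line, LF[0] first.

Char counts: '$':1, 'A':5, 'B':2, 'a':6, 'b':3
C (first-col start): C('$')=0, C('A')=1, C('B')=6, C('a')=8, C('b')=14
L[0]='B': occ=0, LF[0]=C('B')+0=6+0=6
L[1]='a': occ=0, LF[1]=C('a')+0=8+0=8
L[2]='A': occ=0, LF[2]=C('A')+0=1+0=1
L[3]='B': occ=1, LF[3]=C('B')+1=6+1=7
L[4]='b': occ=0, LF[4]=C('b')+0=14+0=14
L[5]='b': occ=1, LF[5]=C('b')+1=14+1=15
L[6]='a': occ=1, LF[6]=C('a')+1=8+1=9
L[7]='b': occ=2, LF[7]=C('b')+2=14+2=16
L[8]='a': occ=2, LF[8]=C('a')+2=8+2=10
L[9]='A': occ=1, LF[9]=C('A')+1=1+1=2
L[10]='A': occ=2, LF[10]=C('A')+2=1+2=3
L[11]='A': occ=3, LF[11]=C('A')+3=1+3=4
L[12]='A': occ=4, LF[12]=C('A')+4=1+4=5
L[13]='a': occ=3, LF[13]=C('a')+3=8+3=11
L[14]='a': occ=4, LF[14]=C('a')+4=8+4=12
L[15]='$': occ=0, LF[15]=C('$')+0=0+0=0
L[16]='a': occ=5, LF[16]=C('a')+5=8+5=13

Answer: 6 8 1 7 14 15 9 16 10 2 3 4 5 11 12 0 13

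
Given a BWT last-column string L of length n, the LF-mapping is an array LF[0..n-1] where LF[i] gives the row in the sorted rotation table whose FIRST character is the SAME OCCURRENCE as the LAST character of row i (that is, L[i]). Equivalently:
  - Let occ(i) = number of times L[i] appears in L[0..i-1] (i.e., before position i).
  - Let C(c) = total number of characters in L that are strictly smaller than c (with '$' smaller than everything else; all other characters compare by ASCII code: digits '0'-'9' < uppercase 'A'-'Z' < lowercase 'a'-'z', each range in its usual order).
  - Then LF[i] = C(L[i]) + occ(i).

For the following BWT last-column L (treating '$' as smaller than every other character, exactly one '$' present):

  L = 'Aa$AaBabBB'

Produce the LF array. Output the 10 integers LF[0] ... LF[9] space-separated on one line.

Answer: 1 6 0 2 7 3 8 9 4 5

Derivation:
Char counts: '$':1, 'A':2, 'B':3, 'a':3, 'b':1
C (first-col start): C('$')=0, C('A')=1, C('B')=3, C('a')=6, C('b')=9
L[0]='A': occ=0, LF[0]=C('A')+0=1+0=1
L[1]='a': occ=0, LF[1]=C('a')+0=6+0=6
L[2]='$': occ=0, LF[2]=C('$')+0=0+0=0
L[3]='A': occ=1, LF[3]=C('A')+1=1+1=2
L[4]='a': occ=1, LF[4]=C('a')+1=6+1=7
L[5]='B': occ=0, LF[5]=C('B')+0=3+0=3
L[6]='a': occ=2, LF[6]=C('a')+2=6+2=8
L[7]='b': occ=0, LF[7]=C('b')+0=9+0=9
L[8]='B': occ=1, LF[8]=C('B')+1=3+1=4
L[9]='B': occ=2, LF[9]=C('B')+2=3+2=5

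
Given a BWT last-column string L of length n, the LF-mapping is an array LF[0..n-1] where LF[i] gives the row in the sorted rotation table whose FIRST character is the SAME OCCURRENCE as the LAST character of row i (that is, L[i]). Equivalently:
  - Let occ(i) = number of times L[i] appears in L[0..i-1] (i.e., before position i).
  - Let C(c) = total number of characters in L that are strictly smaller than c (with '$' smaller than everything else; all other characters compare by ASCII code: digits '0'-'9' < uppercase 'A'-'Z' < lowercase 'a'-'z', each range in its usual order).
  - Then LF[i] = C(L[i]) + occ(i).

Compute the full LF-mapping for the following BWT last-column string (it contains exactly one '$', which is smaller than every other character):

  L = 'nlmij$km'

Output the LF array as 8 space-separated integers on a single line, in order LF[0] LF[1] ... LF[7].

Char counts: '$':1, 'i':1, 'j':1, 'k':1, 'l':1, 'm':2, 'n':1
C (first-col start): C('$')=0, C('i')=1, C('j')=2, C('k')=3, C('l')=4, C('m')=5, C('n')=7
L[0]='n': occ=0, LF[0]=C('n')+0=7+0=7
L[1]='l': occ=0, LF[1]=C('l')+0=4+0=4
L[2]='m': occ=0, LF[2]=C('m')+0=5+0=5
L[3]='i': occ=0, LF[3]=C('i')+0=1+0=1
L[4]='j': occ=0, LF[4]=C('j')+0=2+0=2
L[5]='$': occ=0, LF[5]=C('$')+0=0+0=0
L[6]='k': occ=0, LF[6]=C('k')+0=3+0=3
L[7]='m': occ=1, LF[7]=C('m')+1=5+1=6

Answer: 7 4 5 1 2 0 3 6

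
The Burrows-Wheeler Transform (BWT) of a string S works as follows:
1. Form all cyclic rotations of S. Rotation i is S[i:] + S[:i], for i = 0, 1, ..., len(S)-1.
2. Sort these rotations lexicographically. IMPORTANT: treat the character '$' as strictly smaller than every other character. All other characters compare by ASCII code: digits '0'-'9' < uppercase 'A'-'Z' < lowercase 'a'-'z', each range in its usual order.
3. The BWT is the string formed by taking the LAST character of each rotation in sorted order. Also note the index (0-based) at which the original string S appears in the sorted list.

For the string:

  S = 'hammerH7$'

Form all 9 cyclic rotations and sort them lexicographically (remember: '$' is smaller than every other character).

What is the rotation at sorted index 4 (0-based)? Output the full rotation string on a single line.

Answer: erH7$hamm

Derivation:
All 9 rotations (rotation i = S[i:]+S[:i]):
  rot[0] = hammerH7$
  rot[1] = ammerH7$h
  rot[2] = mmerH7$ha
  rot[3] = merH7$ham
  rot[4] = erH7$hamm
  rot[5] = rH7$hamme
  rot[6] = H7$hammer
  rot[7] = 7$hammerH
  rot[8] = $hammerH7
Sorted (with $ < everything):
  sorted[0] = $hammerH7
  sorted[1] = 7$hammerH
  sorted[2] = H7$hammer
  sorted[3] = ammerH7$h
  sorted[4] = erH7$hamm
  sorted[5] = hammerH7$
  sorted[6] = merH7$ham
  sorted[7] = mmerH7$ha
  sorted[8] = rH7$hamme
sorted[4] = erH7$hamm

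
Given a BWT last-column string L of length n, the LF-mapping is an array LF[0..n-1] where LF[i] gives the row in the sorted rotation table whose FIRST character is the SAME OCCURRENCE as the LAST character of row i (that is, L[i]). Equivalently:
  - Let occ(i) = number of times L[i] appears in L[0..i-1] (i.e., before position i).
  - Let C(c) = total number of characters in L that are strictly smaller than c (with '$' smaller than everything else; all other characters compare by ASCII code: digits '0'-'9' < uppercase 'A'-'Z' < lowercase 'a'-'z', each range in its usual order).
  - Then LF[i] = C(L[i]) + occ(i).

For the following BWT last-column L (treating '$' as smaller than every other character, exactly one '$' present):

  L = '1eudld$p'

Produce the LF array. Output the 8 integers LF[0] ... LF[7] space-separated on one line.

Answer: 1 4 7 2 5 3 0 6

Derivation:
Char counts: '$':1, '1':1, 'd':2, 'e':1, 'l':1, 'p':1, 'u':1
C (first-col start): C('$')=0, C('1')=1, C('d')=2, C('e')=4, C('l')=5, C('p')=6, C('u')=7
L[0]='1': occ=0, LF[0]=C('1')+0=1+0=1
L[1]='e': occ=0, LF[1]=C('e')+0=4+0=4
L[2]='u': occ=0, LF[2]=C('u')+0=7+0=7
L[3]='d': occ=0, LF[3]=C('d')+0=2+0=2
L[4]='l': occ=0, LF[4]=C('l')+0=5+0=5
L[5]='d': occ=1, LF[5]=C('d')+1=2+1=3
L[6]='$': occ=0, LF[6]=C('$')+0=0+0=0
L[7]='p': occ=0, LF[7]=C('p')+0=6+0=6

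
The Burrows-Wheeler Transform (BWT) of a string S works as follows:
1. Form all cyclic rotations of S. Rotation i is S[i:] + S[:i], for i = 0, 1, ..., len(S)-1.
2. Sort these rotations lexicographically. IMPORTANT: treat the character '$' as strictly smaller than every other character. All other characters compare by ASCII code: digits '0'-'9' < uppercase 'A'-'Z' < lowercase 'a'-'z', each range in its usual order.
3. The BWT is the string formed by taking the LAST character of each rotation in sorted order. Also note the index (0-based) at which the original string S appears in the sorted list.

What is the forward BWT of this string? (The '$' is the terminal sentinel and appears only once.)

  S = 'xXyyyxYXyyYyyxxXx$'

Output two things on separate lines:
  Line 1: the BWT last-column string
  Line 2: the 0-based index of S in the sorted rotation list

Answer: xxYxxyXx$yyyyyXyYX
8

Derivation:
All 18 rotations (rotation i = S[i:]+S[:i]):
  rot[0] = xXyyyxYXyyYyyxxXx$
  rot[1] = XyyyxYXyyYyyxxXx$x
  rot[2] = yyyxYXyyYyyxxXx$xX
  rot[3] = yyxYXyyYyyxxXx$xXy
  rot[4] = yxYXyyYyyxxXx$xXyy
  rot[5] = xYXyyYyyxxXx$xXyyy
  rot[6] = YXyyYyyxxXx$xXyyyx
  rot[7] = XyyYyyxxXx$xXyyyxY
  rot[8] = yyYyyxxXx$xXyyyxYX
  rot[9] = yYyyxxXx$xXyyyxYXy
  rot[10] = YyyxxXx$xXyyyxYXyy
  rot[11] = yyxxXx$xXyyyxYXyyY
  rot[12] = yxxXx$xXyyyxYXyyYy
  rot[13] = xxXx$xXyyyxYXyyYyy
  rot[14] = xXx$xXyyyxYXyyYyyx
  rot[15] = Xx$xXyyyxYXyyYyyxx
  rot[16] = x$xXyyyxYXyyYyyxxX
  rot[17] = $xXyyyxYXyyYyyxxXx
Sorted (with $ < everything):
  sorted[0] = $xXyyyxYXyyYyyxxXx  (last char: 'x')
  sorted[1] = Xx$xXyyyxYXyyYyyxx  (last char: 'x')
  sorted[2] = XyyYyyxxXx$xXyyyxY  (last char: 'Y')
  sorted[3] = XyyyxYXyyYyyxxXx$x  (last char: 'x')
  sorted[4] = YXyyYyyxxXx$xXyyyx  (last char: 'x')
  sorted[5] = YyyxxXx$xXyyyxYXyy  (last char: 'y')
  sorted[6] = x$xXyyyxYXyyYyyxxX  (last char: 'X')
  sorted[7] = xXx$xXyyyxYXyyYyyx  (last char: 'x')
  sorted[8] = xXyyyxYXyyYyyxxXx$  (last char: '$')
  sorted[9] = xYXyyYyyxxXx$xXyyy  (last char: 'y')
  sorted[10] = xxXx$xXyyyxYXyyYyy  (last char: 'y')
  sorted[11] = yYyyxxXx$xXyyyxYXy  (last char: 'y')
  sorted[12] = yxYXyyYyyxxXx$xXyy  (last char: 'y')
  sorted[13] = yxxXx$xXyyyxYXyyYy  (last char: 'y')
  sorted[14] = yyYyyxxXx$xXyyyxYX  (last char: 'X')
  sorted[15] = yyxYXyyYyyxxXx$xXy  (last char: 'y')
  sorted[16] = yyxxXx$xXyyyxYXyyY  (last char: 'Y')
  sorted[17] = yyyxYXyyYyyxxXx$xX  (last char: 'X')
Last column: xxYxxyXx$yyyyyXyYX
Original string S is at sorted index 8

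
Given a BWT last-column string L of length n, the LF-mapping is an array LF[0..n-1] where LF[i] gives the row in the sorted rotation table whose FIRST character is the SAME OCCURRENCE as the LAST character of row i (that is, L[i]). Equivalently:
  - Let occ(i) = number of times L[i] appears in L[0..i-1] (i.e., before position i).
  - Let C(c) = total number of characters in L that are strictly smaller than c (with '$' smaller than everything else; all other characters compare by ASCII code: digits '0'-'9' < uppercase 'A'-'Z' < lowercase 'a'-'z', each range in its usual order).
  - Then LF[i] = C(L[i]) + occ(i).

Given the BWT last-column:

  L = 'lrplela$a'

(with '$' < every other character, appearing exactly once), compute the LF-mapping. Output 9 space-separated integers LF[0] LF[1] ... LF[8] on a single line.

Answer: 4 8 7 5 3 6 1 0 2

Derivation:
Char counts: '$':1, 'a':2, 'e':1, 'l':3, 'p':1, 'r':1
C (first-col start): C('$')=0, C('a')=1, C('e')=3, C('l')=4, C('p')=7, C('r')=8
L[0]='l': occ=0, LF[0]=C('l')+0=4+0=4
L[1]='r': occ=0, LF[1]=C('r')+0=8+0=8
L[2]='p': occ=0, LF[2]=C('p')+0=7+0=7
L[3]='l': occ=1, LF[3]=C('l')+1=4+1=5
L[4]='e': occ=0, LF[4]=C('e')+0=3+0=3
L[5]='l': occ=2, LF[5]=C('l')+2=4+2=6
L[6]='a': occ=0, LF[6]=C('a')+0=1+0=1
L[7]='$': occ=0, LF[7]=C('$')+0=0+0=0
L[8]='a': occ=1, LF[8]=C('a')+1=1+1=2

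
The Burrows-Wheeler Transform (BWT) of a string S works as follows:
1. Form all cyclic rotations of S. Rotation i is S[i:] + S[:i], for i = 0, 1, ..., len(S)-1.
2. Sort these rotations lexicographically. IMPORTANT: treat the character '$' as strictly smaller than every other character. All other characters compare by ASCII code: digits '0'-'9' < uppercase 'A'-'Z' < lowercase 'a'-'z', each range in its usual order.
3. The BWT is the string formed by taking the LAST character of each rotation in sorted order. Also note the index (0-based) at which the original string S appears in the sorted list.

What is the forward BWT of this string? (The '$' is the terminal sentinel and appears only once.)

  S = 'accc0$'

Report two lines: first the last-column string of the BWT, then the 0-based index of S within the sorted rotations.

All 6 rotations (rotation i = S[i:]+S[:i]):
  rot[0] = accc0$
  rot[1] = ccc0$a
  rot[2] = cc0$ac
  rot[3] = c0$acc
  rot[4] = 0$accc
  rot[5] = $accc0
Sorted (with $ < everything):
  sorted[0] = $accc0  (last char: '0')
  sorted[1] = 0$accc  (last char: 'c')
  sorted[2] = accc0$  (last char: '$')
  sorted[3] = c0$acc  (last char: 'c')
  sorted[4] = cc0$ac  (last char: 'c')
  sorted[5] = ccc0$a  (last char: 'a')
Last column: 0c$cca
Original string S is at sorted index 2

Answer: 0c$cca
2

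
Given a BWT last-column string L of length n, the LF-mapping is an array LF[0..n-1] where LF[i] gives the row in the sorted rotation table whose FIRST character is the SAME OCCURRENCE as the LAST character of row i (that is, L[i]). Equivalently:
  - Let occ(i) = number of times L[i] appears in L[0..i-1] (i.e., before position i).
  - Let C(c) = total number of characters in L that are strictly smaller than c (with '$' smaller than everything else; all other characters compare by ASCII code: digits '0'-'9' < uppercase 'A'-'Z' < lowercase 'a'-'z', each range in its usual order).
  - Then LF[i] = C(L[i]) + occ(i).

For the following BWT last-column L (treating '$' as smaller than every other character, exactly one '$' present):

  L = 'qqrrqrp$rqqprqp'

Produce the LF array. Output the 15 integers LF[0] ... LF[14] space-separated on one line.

Answer: 4 5 10 11 6 12 1 0 13 7 8 2 14 9 3

Derivation:
Char counts: '$':1, 'p':3, 'q':6, 'r':5
C (first-col start): C('$')=0, C('p')=1, C('q')=4, C('r')=10
L[0]='q': occ=0, LF[0]=C('q')+0=4+0=4
L[1]='q': occ=1, LF[1]=C('q')+1=4+1=5
L[2]='r': occ=0, LF[2]=C('r')+0=10+0=10
L[3]='r': occ=1, LF[3]=C('r')+1=10+1=11
L[4]='q': occ=2, LF[4]=C('q')+2=4+2=6
L[5]='r': occ=2, LF[5]=C('r')+2=10+2=12
L[6]='p': occ=0, LF[6]=C('p')+0=1+0=1
L[7]='$': occ=0, LF[7]=C('$')+0=0+0=0
L[8]='r': occ=3, LF[8]=C('r')+3=10+3=13
L[9]='q': occ=3, LF[9]=C('q')+3=4+3=7
L[10]='q': occ=4, LF[10]=C('q')+4=4+4=8
L[11]='p': occ=1, LF[11]=C('p')+1=1+1=2
L[12]='r': occ=4, LF[12]=C('r')+4=10+4=14
L[13]='q': occ=5, LF[13]=C('q')+5=4+5=9
L[14]='p': occ=2, LF[14]=C('p')+2=1+2=3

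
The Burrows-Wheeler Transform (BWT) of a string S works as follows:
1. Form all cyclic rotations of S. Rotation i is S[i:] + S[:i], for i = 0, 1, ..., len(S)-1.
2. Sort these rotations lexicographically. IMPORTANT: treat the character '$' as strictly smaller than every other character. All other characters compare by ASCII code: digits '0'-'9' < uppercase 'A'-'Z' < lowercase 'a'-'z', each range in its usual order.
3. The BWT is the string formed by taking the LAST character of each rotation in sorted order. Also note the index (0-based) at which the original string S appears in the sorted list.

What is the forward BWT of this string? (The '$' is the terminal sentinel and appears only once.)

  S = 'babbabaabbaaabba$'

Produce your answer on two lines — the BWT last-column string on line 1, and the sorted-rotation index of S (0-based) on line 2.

Answer: abbabbaabbbab$aaa
13

Derivation:
All 17 rotations (rotation i = S[i:]+S[:i]):
  rot[0] = babbabaabbaaabba$
  rot[1] = abbabaabbaaabba$b
  rot[2] = bbabaabbaaabba$ba
  rot[3] = babaabbaaabba$bab
  rot[4] = abaabbaaabba$babb
  rot[5] = baabbaaabba$babba
  rot[6] = aabbaaabba$babbab
  rot[7] = abbaaabba$babbaba
  rot[8] = bbaaabba$babbabaa
  rot[9] = baaabba$babbabaab
  rot[10] = aaabba$babbabaabb
  rot[11] = aabba$babbabaabba
  rot[12] = abba$babbabaabbaa
  rot[13] = bba$babbabaabbaaa
  rot[14] = ba$babbabaabbaaab
  rot[15] = a$babbabaabbaaabb
  rot[16] = $babbabaabbaaabba
Sorted (with $ < everything):
  sorted[0] = $babbabaabbaaabba  (last char: 'a')
  sorted[1] = a$babbabaabbaaabb  (last char: 'b')
  sorted[2] = aaabba$babbabaabb  (last char: 'b')
  sorted[3] = aabba$babbabaabba  (last char: 'a')
  sorted[4] = aabbaaabba$babbab  (last char: 'b')
  sorted[5] = abaabbaaabba$babb  (last char: 'b')
  sorted[6] = abba$babbabaabbaa  (last char: 'a')
  sorted[7] = abbaaabba$babbaba  (last char: 'a')
  sorted[8] = abbabaabbaaabba$b  (last char: 'b')
  sorted[9] = ba$babbabaabbaaab  (last char: 'b')
  sorted[10] = baaabba$babbabaab  (last char: 'b')
  sorted[11] = baabbaaabba$babba  (last char: 'a')
  sorted[12] = babaabbaaabba$bab  (last char: 'b')
  sorted[13] = babbabaabbaaabba$  (last char: '$')
  sorted[14] = bba$babbabaabbaaa  (last char: 'a')
  sorted[15] = bbaaabba$babbabaa  (last char: 'a')
  sorted[16] = bbabaabbaaabba$ba  (last char: 'a')
Last column: abbabbaabbbab$aaa
Original string S is at sorted index 13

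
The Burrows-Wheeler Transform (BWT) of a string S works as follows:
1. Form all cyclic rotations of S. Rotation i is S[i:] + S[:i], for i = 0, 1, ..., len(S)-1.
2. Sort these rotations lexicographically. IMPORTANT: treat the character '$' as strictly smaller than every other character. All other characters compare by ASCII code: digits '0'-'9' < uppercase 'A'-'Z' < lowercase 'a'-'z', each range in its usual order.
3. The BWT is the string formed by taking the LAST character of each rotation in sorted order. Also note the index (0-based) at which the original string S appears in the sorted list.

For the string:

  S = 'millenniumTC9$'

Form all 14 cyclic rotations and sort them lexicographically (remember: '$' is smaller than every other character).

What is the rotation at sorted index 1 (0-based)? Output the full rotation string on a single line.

All 14 rotations (rotation i = S[i:]+S[:i]):
  rot[0] = millenniumTC9$
  rot[1] = illenniumTC9$m
  rot[2] = llenniumTC9$mi
  rot[3] = lenniumTC9$mil
  rot[4] = enniumTC9$mill
  rot[5] = nniumTC9$mille
  rot[6] = niumTC9$millen
  rot[7] = iumTC9$millenn
  rot[8] = umTC9$millenni
  rot[9] = mTC9$millenniu
  rot[10] = TC9$millennium
  rot[11] = C9$millenniumT
  rot[12] = 9$millenniumTC
  rot[13] = $millenniumTC9
Sorted (with $ < everything):
  sorted[0] = $millenniumTC9
  sorted[1] = 9$millenniumTC
  sorted[2] = C9$millenniumT
  sorted[3] = TC9$millennium
  sorted[4] = enniumTC9$mill
  sorted[5] = illenniumTC9$m
  sorted[6] = iumTC9$millenn
  sorted[7] = lenniumTC9$mil
  sorted[8] = llenniumTC9$mi
  sorted[9] = mTC9$millenniu
  sorted[10] = millenniumTC9$
  sorted[11] = niumTC9$millen
  sorted[12] = nniumTC9$mille
  sorted[13] = umTC9$millenni
sorted[1] = 9$millenniumTC

Answer: 9$millenniumTC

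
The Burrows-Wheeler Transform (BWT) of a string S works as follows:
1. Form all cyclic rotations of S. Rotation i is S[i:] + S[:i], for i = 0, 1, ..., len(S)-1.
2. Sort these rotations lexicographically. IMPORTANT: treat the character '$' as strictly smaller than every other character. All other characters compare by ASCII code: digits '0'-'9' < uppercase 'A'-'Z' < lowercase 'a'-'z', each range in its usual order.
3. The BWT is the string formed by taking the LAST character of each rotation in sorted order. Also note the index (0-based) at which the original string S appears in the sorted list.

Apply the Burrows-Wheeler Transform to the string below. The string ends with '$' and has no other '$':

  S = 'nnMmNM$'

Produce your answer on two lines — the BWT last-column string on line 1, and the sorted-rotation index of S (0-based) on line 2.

All 7 rotations (rotation i = S[i:]+S[:i]):
  rot[0] = nnMmNM$
  rot[1] = nMmNM$n
  rot[2] = MmNM$nn
  rot[3] = mNM$nnM
  rot[4] = NM$nnMm
  rot[5] = M$nnMmN
  rot[6] = $nnMmNM
Sorted (with $ < everything):
  sorted[0] = $nnMmNM  (last char: 'M')
  sorted[1] = M$nnMmN  (last char: 'N')
  sorted[2] = MmNM$nn  (last char: 'n')
  sorted[3] = NM$nnMm  (last char: 'm')
  sorted[4] = mNM$nnM  (last char: 'M')
  sorted[5] = nMmNM$n  (last char: 'n')
  sorted[6] = nnMmNM$  (last char: '$')
Last column: MNnmMn$
Original string S is at sorted index 6

Answer: MNnmMn$
6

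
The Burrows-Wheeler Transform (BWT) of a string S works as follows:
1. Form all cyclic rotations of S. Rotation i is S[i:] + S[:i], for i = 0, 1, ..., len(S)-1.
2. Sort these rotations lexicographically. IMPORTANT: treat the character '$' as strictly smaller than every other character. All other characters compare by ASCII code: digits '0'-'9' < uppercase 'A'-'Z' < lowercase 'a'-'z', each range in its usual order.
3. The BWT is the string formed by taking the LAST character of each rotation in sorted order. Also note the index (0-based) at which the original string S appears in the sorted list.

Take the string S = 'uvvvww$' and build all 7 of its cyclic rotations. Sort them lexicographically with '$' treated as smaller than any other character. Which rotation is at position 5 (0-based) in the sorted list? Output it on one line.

Answer: w$uvvvw

Derivation:
All 7 rotations (rotation i = S[i:]+S[:i]):
  rot[0] = uvvvww$
  rot[1] = vvvww$u
  rot[2] = vvww$uv
  rot[3] = vww$uvv
  rot[4] = ww$uvvv
  rot[5] = w$uvvvw
  rot[6] = $uvvvww
Sorted (with $ < everything):
  sorted[0] = $uvvvww
  sorted[1] = uvvvww$
  sorted[2] = vvvww$u
  sorted[3] = vvww$uv
  sorted[4] = vww$uvv
  sorted[5] = w$uvvvw
  sorted[6] = ww$uvvv
sorted[5] = w$uvvvw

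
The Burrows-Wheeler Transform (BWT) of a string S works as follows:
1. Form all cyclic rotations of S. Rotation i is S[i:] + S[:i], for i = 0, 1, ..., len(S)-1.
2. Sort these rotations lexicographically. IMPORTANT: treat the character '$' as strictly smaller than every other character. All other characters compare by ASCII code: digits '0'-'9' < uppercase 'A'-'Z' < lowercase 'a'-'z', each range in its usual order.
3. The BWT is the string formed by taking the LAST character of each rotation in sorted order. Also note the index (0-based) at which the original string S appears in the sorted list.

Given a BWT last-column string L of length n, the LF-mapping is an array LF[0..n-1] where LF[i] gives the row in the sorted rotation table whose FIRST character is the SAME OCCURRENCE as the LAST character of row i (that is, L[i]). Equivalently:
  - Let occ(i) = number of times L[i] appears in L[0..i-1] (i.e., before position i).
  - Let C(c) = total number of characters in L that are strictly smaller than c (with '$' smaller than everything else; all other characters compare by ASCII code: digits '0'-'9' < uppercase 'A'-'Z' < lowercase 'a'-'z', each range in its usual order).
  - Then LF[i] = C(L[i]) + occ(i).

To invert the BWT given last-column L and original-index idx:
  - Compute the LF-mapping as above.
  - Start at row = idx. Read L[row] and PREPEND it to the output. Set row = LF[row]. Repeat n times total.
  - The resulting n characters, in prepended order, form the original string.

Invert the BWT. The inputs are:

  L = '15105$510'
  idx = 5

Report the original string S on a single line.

Answer: 15105501$

Derivation:
LF mapping: 3 6 4 1 7 0 8 5 2
Walk LF starting at row 5, prepending L[row]:
  step 1: row=5, L[5]='$', prepend. Next row=LF[5]=0
  step 2: row=0, L[0]='1', prepend. Next row=LF[0]=3
  step 3: row=3, L[3]='0', prepend. Next row=LF[3]=1
  step 4: row=1, L[1]='5', prepend. Next row=LF[1]=6
  step 5: row=6, L[6]='5', prepend. Next row=LF[6]=8
  step 6: row=8, L[8]='0', prepend. Next row=LF[8]=2
  step 7: row=2, L[2]='1', prepend. Next row=LF[2]=4
  step 8: row=4, L[4]='5', prepend. Next row=LF[4]=7
  step 9: row=7, L[7]='1', prepend. Next row=LF[7]=5
Reversed output: 15105501$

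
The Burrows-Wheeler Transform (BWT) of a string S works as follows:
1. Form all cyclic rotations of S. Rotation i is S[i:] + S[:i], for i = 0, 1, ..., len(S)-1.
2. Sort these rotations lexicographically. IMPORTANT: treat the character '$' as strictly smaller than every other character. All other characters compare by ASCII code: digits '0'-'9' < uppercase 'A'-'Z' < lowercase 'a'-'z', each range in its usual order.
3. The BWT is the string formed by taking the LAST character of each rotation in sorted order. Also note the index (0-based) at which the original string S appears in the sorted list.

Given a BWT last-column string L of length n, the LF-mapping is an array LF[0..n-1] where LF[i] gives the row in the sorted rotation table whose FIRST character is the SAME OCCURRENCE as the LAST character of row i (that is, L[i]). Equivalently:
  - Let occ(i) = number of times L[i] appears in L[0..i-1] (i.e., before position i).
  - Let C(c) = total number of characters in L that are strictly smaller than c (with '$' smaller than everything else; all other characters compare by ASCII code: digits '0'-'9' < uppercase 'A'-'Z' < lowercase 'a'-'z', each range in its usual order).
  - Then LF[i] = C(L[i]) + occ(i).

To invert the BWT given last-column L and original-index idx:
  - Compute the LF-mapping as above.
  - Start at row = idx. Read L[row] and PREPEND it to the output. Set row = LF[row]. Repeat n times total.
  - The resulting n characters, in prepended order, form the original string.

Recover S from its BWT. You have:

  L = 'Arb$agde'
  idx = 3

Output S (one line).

Answer: badgerA$

Derivation:
LF mapping: 1 7 3 0 2 6 4 5
Walk LF starting at row 3, prepending L[row]:
  step 1: row=3, L[3]='$', prepend. Next row=LF[3]=0
  step 2: row=0, L[0]='A', prepend. Next row=LF[0]=1
  step 3: row=1, L[1]='r', prepend. Next row=LF[1]=7
  step 4: row=7, L[7]='e', prepend. Next row=LF[7]=5
  step 5: row=5, L[5]='g', prepend. Next row=LF[5]=6
  step 6: row=6, L[6]='d', prepend. Next row=LF[6]=4
  step 7: row=4, L[4]='a', prepend. Next row=LF[4]=2
  step 8: row=2, L[2]='b', prepend. Next row=LF[2]=3
Reversed output: badgerA$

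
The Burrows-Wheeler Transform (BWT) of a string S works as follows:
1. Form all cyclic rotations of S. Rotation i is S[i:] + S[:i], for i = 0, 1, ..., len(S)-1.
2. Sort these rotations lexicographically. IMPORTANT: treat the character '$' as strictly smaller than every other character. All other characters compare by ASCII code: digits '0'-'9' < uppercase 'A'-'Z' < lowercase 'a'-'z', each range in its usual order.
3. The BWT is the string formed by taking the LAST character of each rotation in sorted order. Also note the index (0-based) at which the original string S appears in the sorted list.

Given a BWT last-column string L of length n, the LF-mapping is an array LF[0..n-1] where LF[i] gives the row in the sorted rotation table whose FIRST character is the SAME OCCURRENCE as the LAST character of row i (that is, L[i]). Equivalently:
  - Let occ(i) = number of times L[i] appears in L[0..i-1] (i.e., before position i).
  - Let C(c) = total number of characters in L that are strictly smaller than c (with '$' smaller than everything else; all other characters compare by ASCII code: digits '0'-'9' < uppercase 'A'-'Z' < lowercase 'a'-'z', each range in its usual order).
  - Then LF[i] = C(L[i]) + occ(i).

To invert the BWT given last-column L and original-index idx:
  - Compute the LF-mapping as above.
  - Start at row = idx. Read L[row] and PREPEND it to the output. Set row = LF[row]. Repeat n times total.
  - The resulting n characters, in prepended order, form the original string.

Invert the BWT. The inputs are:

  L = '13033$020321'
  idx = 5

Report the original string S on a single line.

LF mapping: 4 8 1 9 10 0 2 6 3 11 7 5
Walk LF starting at row 5, prepending L[row]:
  step 1: row=5, L[5]='$', prepend. Next row=LF[5]=0
  step 2: row=0, L[0]='1', prepend. Next row=LF[0]=4
  step 3: row=4, L[4]='3', prepend. Next row=LF[4]=10
  step 4: row=10, L[10]='2', prepend. Next row=LF[10]=7
  step 5: row=7, L[7]='2', prepend. Next row=LF[7]=6
  step 6: row=6, L[6]='0', prepend. Next row=LF[6]=2
  step 7: row=2, L[2]='0', prepend. Next row=LF[2]=1
  step 8: row=1, L[1]='3', prepend. Next row=LF[1]=8
  step 9: row=8, L[8]='0', prepend. Next row=LF[8]=3
  step 10: row=3, L[3]='3', prepend. Next row=LF[3]=9
  step 11: row=9, L[9]='3', prepend. Next row=LF[9]=11
  step 12: row=11, L[11]='1', prepend. Next row=LF[11]=5
Reversed output: 13303002231$

Answer: 13303002231$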